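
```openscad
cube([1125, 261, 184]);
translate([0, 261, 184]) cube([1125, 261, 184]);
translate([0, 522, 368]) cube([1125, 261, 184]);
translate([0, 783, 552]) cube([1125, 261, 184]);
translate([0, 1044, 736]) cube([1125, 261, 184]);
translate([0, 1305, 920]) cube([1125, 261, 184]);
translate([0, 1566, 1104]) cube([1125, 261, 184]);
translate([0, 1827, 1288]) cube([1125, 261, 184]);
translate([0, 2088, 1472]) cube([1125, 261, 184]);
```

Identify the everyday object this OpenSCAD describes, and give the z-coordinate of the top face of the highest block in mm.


A staircase. The total rise is 1656 mm.

9 identical blocks, each offset up and back from the previous — a staircase. Each step is 184 mm tall and there are 9 of them, so the total rise is 9 × 184 = 1656 mm.


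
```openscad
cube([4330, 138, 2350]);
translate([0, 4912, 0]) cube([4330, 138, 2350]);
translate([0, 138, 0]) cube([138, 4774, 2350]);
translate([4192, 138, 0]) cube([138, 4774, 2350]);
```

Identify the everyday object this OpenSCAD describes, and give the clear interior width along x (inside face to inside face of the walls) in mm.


A house (or room) frame. The interior width is 4054 mm.

Four 2350 mm walls enclosing a rectangle with no floor or roof — a room or house frame. Outside width is 4330 mm and wall thickness is 138 mm, so the interior width is 4330 − 2 × 138 = 4054 mm.


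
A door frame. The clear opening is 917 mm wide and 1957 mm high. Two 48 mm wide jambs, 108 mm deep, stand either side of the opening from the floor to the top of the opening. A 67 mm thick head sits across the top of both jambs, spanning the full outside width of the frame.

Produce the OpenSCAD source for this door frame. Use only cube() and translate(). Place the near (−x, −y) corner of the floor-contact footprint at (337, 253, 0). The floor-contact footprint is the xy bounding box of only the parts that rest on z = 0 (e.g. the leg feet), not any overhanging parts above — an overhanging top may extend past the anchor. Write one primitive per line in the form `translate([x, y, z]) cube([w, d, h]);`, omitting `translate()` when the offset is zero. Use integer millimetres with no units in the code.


translate([337, 253, 0]) cube([48, 108, 1957]);
translate([1302, 253, 0]) cube([48, 108, 1957]);
translate([337, 253, 1957]) cube([1013, 108, 67]);


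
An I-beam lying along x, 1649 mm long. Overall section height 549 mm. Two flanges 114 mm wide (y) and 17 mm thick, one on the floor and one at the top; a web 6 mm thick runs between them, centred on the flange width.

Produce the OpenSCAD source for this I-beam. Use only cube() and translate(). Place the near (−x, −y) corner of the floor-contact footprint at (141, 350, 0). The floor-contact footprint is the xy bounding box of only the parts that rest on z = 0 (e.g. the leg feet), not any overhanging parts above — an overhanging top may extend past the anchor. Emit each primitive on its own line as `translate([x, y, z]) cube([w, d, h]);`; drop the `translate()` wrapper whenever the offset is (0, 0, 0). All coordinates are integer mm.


translate([141, 350, 0]) cube([1649, 114, 17]);
translate([141, 404, 17]) cube([1649, 6, 515]);
translate([141, 350, 532]) cube([1649, 114, 17]);


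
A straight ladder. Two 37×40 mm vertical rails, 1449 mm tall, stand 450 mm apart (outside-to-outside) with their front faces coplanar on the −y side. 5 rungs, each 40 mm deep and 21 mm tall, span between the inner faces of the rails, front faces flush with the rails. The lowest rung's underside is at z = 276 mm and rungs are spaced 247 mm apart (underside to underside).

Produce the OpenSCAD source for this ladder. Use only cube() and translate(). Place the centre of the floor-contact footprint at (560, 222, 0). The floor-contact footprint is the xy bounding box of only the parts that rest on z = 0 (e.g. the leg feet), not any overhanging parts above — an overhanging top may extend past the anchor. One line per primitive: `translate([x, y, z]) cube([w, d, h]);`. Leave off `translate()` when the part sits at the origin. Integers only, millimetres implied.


// rung span = 450 - 2*37 = 376
// rung[k] z = 276 + k*247
translate([335, 202, 0]) cube([37, 40, 1449]);
translate([748, 202, 0]) cube([37, 40, 1449]);
translate([372, 202, 276]) cube([376, 40, 21]);
translate([372, 202, 523]) cube([376, 40, 21]);
translate([372, 202, 770]) cube([376, 40, 21]);
translate([372, 202, 1017]) cube([376, 40, 21]);
translate([372, 202, 1264]) cube([376, 40, 21]);


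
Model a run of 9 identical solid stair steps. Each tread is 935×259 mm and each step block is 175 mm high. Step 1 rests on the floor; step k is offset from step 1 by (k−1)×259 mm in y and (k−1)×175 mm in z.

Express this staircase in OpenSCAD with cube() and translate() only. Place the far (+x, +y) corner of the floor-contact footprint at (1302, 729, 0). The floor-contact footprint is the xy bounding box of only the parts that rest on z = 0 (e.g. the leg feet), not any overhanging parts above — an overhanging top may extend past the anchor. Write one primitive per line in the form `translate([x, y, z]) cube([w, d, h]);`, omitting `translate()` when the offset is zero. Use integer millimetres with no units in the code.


translate([367, 470, 0]) cube([935, 259, 175]);
translate([367, 729, 175]) cube([935, 259, 175]);
translate([367, 988, 350]) cube([935, 259, 175]);
translate([367, 1247, 525]) cube([935, 259, 175]);
translate([367, 1506, 700]) cube([935, 259, 175]);
translate([367, 1765, 875]) cube([935, 259, 175]);
translate([367, 2024, 1050]) cube([935, 259, 175]);
translate([367, 2283, 1225]) cube([935, 259, 175]);
translate([367, 2542, 1400]) cube([935, 259, 175]);


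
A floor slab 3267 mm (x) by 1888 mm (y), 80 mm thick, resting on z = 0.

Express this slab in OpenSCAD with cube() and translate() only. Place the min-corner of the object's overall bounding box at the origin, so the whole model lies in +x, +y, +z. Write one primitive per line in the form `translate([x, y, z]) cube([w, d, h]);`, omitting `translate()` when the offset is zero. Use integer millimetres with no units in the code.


cube([3267, 1888, 80]);


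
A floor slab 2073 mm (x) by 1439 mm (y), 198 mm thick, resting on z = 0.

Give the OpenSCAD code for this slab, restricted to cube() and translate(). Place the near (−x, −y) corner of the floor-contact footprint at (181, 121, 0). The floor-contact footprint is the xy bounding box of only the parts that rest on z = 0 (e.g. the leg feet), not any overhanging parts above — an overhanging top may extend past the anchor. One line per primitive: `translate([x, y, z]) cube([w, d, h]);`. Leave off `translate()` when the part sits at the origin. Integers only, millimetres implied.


translate([181, 121, 0]) cube([2073, 1439, 198]);


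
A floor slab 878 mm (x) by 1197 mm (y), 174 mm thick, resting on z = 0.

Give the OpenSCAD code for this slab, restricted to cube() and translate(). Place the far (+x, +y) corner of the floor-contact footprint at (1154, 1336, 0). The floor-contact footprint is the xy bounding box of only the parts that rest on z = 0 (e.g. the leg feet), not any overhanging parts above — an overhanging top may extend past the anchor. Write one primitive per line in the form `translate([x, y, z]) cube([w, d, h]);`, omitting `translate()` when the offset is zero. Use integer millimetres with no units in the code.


translate([276, 139, 0]) cube([878, 1197, 174]);


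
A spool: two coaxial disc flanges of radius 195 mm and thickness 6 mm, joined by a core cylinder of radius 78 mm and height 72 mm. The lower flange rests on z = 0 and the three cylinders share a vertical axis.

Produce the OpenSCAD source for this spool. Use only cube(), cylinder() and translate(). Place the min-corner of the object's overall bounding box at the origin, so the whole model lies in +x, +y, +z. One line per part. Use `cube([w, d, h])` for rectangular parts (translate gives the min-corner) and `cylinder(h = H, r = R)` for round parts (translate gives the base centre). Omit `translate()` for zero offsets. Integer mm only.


translate([195, 195, 0]) cylinder(h = 6, r = 195);
translate([195, 195, 6]) cylinder(h = 72, r = 78);
translate([195, 195, 78]) cylinder(h = 6, r = 195);


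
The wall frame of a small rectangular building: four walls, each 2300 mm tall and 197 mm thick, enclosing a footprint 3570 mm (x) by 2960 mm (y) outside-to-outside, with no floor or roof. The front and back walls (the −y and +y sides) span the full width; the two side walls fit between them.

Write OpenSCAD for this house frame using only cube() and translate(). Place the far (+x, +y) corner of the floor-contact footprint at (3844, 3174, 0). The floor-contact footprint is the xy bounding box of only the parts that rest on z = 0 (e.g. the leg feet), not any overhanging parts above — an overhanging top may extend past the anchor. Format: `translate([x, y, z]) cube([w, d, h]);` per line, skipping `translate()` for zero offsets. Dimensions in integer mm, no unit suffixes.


translate([274, 214, 0]) cube([3570, 197, 2300]);
translate([274, 2977, 0]) cube([3570, 197, 2300]);
translate([274, 411, 0]) cube([197, 2566, 2300]);
translate([3647, 411, 0]) cube([197, 2566, 2300]);


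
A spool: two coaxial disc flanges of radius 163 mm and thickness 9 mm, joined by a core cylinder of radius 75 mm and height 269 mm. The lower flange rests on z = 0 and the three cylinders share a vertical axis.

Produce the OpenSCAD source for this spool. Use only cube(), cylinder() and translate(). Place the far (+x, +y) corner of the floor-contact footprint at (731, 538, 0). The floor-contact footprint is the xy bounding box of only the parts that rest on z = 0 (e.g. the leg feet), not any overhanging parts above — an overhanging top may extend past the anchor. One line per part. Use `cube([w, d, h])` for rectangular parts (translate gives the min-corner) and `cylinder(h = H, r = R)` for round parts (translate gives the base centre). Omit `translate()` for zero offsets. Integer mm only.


translate([568, 375, 0]) cylinder(h = 9, r = 163);
translate([568, 375, 9]) cylinder(h = 269, r = 75);
translate([568, 375, 278]) cylinder(h = 9, r = 163);


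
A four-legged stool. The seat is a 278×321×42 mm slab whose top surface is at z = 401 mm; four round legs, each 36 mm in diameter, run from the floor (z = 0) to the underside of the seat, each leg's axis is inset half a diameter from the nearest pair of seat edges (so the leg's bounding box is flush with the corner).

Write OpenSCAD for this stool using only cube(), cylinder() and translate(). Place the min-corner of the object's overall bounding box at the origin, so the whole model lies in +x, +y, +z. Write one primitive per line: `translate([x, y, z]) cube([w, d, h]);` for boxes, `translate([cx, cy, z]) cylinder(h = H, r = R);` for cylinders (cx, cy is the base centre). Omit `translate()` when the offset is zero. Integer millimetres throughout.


translate([0, 0, 359]) cube([278, 321, 42]);
translate([18, 18, 0]) cylinder(h = 359, r = 18);
translate([260, 18, 0]) cylinder(h = 359, r = 18);
translate([18, 303, 0]) cylinder(h = 359, r = 18);
translate([260, 303, 0]) cylinder(h = 359, r = 18);


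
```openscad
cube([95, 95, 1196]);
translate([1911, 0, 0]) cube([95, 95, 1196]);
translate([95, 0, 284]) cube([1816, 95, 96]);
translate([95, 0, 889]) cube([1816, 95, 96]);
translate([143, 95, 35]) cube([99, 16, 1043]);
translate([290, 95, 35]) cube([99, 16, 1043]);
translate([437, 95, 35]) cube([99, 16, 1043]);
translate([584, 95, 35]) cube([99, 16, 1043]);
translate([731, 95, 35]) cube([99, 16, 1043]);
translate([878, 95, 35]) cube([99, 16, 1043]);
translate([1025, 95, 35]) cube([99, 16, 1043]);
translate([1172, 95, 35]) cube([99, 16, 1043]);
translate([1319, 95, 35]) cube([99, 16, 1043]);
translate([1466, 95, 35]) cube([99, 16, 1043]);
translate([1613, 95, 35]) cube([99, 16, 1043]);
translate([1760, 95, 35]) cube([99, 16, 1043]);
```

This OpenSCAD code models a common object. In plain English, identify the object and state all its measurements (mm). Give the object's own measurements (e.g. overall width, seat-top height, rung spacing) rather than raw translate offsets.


A fence section. Two 95×95 mm posts, 1196 mm tall, stand on the floor with a clear span of 1816 mm between their inner faces. Two horizontal rails of 95×96 mm section span the gap between the posts with their undersides at z = 284 mm and z = 889 mm, flush with the posts' −y face. 12 pickets, each 99 mm wide, 16 mm thick and 1043 mm tall, are fixed to the +y face of the rails with their bottoms at z = 35 mm, spaced across the span with a 48 mm gap after the −x post and between neighbouring pickets, with 52 mm left before the +x post.


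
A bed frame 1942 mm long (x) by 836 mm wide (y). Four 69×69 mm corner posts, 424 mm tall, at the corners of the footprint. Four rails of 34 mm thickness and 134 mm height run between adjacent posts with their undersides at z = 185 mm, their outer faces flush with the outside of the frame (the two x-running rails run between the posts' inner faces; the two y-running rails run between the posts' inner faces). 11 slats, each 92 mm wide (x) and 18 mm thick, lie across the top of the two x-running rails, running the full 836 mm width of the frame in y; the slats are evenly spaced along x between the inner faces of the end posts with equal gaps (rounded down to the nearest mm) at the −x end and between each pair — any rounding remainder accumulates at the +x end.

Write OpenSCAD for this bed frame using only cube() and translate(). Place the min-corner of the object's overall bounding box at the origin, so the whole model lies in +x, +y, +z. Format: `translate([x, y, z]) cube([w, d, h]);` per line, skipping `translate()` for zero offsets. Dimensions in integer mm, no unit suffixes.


cube([69, 69, 424]);
translate([0, 767, 0]) cube([69, 69, 424]);
translate([1873, 0, 0]) cube([69, 69, 424]);
translate([1873, 767, 0]) cube([69, 69, 424]);
translate([69, 0, 185]) cube([1804, 34, 134]);
translate([69, 802, 185]) cube([1804, 34, 134]);
translate([0, 69, 185]) cube([34, 698, 134]);
translate([1908, 69, 185]) cube([34, 698, 134]);
translate([135, 0, 319]) cube([92, 836, 18]);
translate([293, 0, 319]) cube([92, 836, 18]);
translate([451, 0, 319]) cube([92, 836, 18]);
translate([609, 0, 319]) cube([92, 836, 18]);
translate([767, 0, 319]) cube([92, 836, 18]);
translate([925, 0, 319]) cube([92, 836, 18]);
translate([1083, 0, 319]) cube([92, 836, 18]);
translate([1241, 0, 319]) cube([92, 836, 18]);
translate([1399, 0, 319]) cube([92, 836, 18]);
translate([1557, 0, 319]) cube([92, 836, 18]);
translate([1715, 0, 319]) cube([92, 836, 18]);


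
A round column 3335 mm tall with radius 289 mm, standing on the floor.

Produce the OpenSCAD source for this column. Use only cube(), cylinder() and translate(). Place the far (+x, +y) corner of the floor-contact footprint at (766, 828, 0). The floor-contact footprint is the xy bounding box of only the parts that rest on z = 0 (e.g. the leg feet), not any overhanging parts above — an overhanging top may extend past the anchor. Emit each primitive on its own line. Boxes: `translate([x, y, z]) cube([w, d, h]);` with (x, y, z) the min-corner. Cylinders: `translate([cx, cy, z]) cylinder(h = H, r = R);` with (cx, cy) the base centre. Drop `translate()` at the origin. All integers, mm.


translate([477, 539, 0]) cylinder(h = 3335, r = 289);


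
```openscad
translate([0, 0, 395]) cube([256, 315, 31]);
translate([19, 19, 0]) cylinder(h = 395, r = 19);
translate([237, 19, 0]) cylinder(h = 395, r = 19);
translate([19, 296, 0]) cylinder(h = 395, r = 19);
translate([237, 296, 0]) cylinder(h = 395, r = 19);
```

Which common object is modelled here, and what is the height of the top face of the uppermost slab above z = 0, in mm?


A stool. The seat height is 426 mm.

A 256×315×31 slab at z = 395 on four corner cylinders — a stool. The seat top is 395 + 31 = 426 mm.


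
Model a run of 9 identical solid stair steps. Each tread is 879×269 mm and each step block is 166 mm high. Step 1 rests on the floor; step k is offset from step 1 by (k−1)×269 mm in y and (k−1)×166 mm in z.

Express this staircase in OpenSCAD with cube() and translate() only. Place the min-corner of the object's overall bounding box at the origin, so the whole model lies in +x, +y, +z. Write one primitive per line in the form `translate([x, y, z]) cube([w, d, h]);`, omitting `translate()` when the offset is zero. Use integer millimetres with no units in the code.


cube([879, 269, 166]);
translate([0, 269, 166]) cube([879, 269, 166]);
translate([0, 538, 332]) cube([879, 269, 166]);
translate([0, 807, 498]) cube([879, 269, 166]);
translate([0, 1076, 664]) cube([879, 269, 166]);
translate([0, 1345, 830]) cube([879, 269, 166]);
translate([0, 1614, 996]) cube([879, 269, 166]);
translate([0, 1883, 1162]) cube([879, 269, 166]);
translate([0, 2152, 1328]) cube([879, 269, 166]);


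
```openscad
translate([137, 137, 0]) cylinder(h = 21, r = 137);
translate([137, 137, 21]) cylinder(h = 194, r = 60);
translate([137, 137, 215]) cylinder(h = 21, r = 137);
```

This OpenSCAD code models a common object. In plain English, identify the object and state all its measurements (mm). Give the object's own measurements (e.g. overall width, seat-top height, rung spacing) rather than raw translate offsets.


A spool: two coaxial disc flanges of radius 137 mm and thickness 21 mm, joined by a core cylinder of radius 60 mm and height 194 mm. The lower flange rests on z = 0 and the three cylinders share a vertical axis.


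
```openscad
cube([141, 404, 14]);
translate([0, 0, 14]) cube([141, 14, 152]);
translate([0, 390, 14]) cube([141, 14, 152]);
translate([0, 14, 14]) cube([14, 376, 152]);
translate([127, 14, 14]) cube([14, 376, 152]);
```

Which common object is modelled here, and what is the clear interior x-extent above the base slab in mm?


An open box. The internal width is 113 mm.

A 141×404 base slab with four walls standing on it — an open box. The base is 141 mm wide and the walls are 14 mm thick, so the internal width is 141 − 2 × 14 = 113 mm.


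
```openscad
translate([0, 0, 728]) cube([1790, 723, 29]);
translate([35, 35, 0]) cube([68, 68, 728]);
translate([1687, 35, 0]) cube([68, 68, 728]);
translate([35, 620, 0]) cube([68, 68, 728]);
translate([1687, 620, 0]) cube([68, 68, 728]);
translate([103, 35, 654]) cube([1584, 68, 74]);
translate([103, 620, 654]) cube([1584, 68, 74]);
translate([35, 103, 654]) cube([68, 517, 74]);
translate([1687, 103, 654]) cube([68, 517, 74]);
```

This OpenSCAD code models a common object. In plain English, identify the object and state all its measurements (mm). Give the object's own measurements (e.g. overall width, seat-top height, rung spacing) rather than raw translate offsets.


A rectangular dining table. The top is 1790×723×29 mm with its upper surface at z = 757 mm. It stands on four 68×68 mm square legs, each inset 35 mm from the nearest pair of top edges, running from the floor to the underside of the top. Four apron rails, 68 mm thick and 74 mm tall, run between adjacent legs with their top edges flush with the underside of the top and their outer faces flush with the legs' outer faces.


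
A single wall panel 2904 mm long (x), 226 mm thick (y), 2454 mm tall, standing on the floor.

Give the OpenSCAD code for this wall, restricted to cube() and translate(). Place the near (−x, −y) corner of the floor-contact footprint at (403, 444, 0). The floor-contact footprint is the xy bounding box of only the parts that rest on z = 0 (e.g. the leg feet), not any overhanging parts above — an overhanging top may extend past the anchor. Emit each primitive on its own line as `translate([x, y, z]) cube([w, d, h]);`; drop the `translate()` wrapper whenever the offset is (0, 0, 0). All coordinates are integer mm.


translate([403, 444, 0]) cube([2904, 226, 2454]);


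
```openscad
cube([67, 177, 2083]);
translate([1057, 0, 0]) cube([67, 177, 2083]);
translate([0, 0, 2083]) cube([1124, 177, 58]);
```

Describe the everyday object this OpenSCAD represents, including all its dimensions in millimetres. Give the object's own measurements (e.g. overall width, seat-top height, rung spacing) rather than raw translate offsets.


A door frame. The clear opening is 990 mm wide and 2083 mm high. Two 67 mm wide jambs, 177 mm deep, stand either side of the opening from the floor to the top of the opening. A 58 mm thick head sits across the top of both jambs, spanning the full outside width of the frame.


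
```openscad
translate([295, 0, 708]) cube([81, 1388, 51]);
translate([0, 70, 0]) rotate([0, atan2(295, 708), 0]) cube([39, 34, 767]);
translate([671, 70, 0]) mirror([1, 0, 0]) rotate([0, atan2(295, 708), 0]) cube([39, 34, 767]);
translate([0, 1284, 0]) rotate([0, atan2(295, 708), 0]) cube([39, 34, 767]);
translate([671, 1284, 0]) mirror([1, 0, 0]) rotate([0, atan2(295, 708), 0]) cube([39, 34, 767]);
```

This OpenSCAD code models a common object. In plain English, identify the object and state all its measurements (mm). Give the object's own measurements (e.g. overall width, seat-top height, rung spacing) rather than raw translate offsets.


A sawhorse. A 81×1388×51 mm beam (x, y, z) sits on two A-frame leg pairs. Each pair is two raked legs of 39×34 mm section (34 mm along y) splaying symmetrically in x. Each leg rises 708 mm vertically over 295 mm of horizontal reach and is 767 mm long along its own axis. Every leg's outer bottom edge rests on the floor and its outer top edge meets a bottom edge of the beam — the left legs (tilting toward +x) meet the beam's −x bottom edge, the right legs (their mirror images, tilting toward −x) meet its +x bottom edge — so the leg tops tuck under the beam, the beam's underside is 708 mm above the floor, and the feet are 671 mm apart outside-to-outside with the beam centred between them. The two leg pairs are set in 70 mm from either end of the beam.


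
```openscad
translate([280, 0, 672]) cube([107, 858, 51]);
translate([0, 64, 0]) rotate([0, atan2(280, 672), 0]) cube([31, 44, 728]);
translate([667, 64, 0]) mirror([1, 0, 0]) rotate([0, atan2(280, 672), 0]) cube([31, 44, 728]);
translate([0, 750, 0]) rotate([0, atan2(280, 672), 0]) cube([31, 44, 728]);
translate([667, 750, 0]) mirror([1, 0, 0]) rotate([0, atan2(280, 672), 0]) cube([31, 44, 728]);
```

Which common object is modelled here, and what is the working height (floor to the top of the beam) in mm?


A sawhorse. The overall height is 723 mm.

A beam across two mirrored pairs of raked legs — a sawhorse. The beam's underside is at z = 672 (matching the legs' vertical rise in atan2(280, 672)) and the beam is 51 mm tall, so its top is at 672 + 51 = 723 mm. The raked legs top out at the beam's underside, so that is the highest point.


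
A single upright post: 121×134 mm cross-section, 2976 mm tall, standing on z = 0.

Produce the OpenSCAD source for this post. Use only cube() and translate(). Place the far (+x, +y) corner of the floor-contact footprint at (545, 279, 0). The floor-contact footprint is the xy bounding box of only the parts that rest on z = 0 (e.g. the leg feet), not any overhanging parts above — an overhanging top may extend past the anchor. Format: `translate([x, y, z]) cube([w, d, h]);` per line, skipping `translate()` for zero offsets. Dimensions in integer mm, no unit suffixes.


translate([424, 145, 0]) cube([121, 134, 2976]);


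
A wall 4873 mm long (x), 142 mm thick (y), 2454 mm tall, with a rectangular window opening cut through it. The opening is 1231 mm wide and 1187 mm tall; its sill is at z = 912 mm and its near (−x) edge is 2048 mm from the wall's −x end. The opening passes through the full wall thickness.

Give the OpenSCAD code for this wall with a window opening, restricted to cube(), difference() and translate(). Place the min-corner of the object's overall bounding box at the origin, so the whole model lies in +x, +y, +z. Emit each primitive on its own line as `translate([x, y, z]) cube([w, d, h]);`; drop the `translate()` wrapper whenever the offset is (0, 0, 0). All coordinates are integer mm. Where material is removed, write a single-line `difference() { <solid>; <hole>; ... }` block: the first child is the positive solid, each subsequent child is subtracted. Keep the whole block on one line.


difference() { cube([4873, 142, 2454]); translate([2048, 0, 912]) cube([1231, 142, 1187]); }


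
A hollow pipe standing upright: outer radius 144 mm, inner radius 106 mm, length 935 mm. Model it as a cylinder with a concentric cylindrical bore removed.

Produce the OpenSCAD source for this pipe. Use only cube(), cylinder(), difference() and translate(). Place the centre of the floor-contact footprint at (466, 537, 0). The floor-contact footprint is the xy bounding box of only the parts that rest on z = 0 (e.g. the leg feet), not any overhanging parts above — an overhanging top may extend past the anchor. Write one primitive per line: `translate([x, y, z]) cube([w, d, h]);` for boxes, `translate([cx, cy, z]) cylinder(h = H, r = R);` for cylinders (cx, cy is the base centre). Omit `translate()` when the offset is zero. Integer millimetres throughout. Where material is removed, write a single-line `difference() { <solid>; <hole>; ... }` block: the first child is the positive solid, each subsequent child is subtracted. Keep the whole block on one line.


difference() { translate([466, 537, 0]) cylinder(h = 935, r = 144); translate([466, 537, 0]) cylinder(h = 935, r = 106); }


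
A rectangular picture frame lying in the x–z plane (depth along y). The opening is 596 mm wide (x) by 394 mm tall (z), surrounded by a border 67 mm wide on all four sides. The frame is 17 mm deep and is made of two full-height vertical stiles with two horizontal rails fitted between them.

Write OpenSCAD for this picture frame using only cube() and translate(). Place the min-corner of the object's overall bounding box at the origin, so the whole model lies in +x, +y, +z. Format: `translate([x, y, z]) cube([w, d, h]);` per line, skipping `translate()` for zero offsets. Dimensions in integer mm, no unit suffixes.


cube([67, 17, 528]);
translate([663, 0, 0]) cube([67, 17, 528]);
translate([67, 0, 0]) cube([596, 17, 67]);
translate([67, 0, 461]) cube([596, 17, 67]);


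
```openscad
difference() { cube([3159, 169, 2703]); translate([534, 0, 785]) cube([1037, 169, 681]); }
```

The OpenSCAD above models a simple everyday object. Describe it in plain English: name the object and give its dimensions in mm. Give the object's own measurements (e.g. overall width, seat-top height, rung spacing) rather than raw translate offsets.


A wall 3159 mm long (x), 169 mm thick (y), 2703 mm tall, with a rectangular window opening cut through it. The opening is 1037 mm wide and 681 mm tall; its sill is at z = 785 mm and its near (−x) edge is 534 mm from the wall's −x end. The opening passes through the full wall thickness.


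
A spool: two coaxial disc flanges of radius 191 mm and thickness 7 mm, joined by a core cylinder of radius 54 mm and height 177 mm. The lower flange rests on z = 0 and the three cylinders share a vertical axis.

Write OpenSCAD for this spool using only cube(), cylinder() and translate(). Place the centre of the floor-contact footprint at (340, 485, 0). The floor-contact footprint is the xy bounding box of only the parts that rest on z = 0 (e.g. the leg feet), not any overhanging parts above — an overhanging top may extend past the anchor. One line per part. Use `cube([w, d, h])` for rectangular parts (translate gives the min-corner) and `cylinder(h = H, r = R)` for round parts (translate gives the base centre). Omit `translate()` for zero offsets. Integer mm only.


translate([340, 485, 0]) cylinder(h = 7, r = 191);
translate([340, 485, 7]) cylinder(h = 177, r = 54);
translate([340, 485, 184]) cylinder(h = 7, r = 191);


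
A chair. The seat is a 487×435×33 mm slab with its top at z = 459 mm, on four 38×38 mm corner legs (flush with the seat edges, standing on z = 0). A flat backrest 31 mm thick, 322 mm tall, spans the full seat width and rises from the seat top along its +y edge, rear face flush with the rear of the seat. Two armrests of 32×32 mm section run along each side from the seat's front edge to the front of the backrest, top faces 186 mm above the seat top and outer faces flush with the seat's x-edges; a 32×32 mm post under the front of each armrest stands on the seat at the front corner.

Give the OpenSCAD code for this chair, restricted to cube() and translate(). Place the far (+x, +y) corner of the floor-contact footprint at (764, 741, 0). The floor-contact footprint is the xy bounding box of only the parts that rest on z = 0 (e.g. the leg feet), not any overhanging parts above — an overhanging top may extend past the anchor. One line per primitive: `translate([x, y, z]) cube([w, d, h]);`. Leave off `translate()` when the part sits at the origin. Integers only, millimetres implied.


translate([277, 306, 426]) cube([487, 435, 33]);
translate([277, 306, 0]) cube([38, 38, 426]);
translate([726, 306, 0]) cube([38, 38, 426]);
translate([277, 703, 0]) cube([38, 38, 426]);
translate([726, 703, 0]) cube([38, 38, 426]);
translate([277, 710, 459]) cube([487, 31, 322]);
translate([277, 306, 613]) cube([32, 404, 32]);
translate([732, 306, 613]) cube([32, 404, 32]);
translate([277, 306, 459]) cube([32, 32, 154]);
translate([732, 306, 459]) cube([32, 32, 154]);


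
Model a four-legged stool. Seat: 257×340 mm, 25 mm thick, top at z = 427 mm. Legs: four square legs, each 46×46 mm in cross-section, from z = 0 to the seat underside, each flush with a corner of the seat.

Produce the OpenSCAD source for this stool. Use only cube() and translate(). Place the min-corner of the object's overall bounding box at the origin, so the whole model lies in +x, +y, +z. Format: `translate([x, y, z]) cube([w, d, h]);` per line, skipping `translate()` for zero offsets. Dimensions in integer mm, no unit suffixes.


// leg_h = 427 - 25 = 402
translate([0, 0, 402]) cube([257, 340, 25]);
cube([46, 46, 402]);
translate([211, 0, 0]) cube([46, 46, 402]);
translate([0, 294, 0]) cube([46, 46, 402]);
translate([211, 294, 0]) cube([46, 46, 402]);


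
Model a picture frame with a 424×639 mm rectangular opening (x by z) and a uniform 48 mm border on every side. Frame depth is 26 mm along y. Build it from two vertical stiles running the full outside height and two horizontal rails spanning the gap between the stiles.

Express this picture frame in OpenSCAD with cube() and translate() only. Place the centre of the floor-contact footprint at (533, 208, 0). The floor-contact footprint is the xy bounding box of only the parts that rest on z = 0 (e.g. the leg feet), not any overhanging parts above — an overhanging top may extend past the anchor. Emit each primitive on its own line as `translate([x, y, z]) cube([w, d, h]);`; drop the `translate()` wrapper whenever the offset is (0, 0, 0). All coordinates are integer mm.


translate([273, 195, 0]) cube([48, 26, 735]);
translate([745, 195, 0]) cube([48, 26, 735]);
translate([321, 195, 0]) cube([424, 26, 48]);
translate([321, 195, 687]) cube([424, 26, 48]);


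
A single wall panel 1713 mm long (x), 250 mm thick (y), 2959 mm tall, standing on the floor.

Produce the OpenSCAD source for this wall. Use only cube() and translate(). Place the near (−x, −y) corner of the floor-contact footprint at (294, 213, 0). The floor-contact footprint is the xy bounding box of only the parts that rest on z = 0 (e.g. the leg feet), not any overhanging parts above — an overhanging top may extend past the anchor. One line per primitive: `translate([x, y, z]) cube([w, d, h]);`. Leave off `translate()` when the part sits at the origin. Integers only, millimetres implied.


translate([294, 213, 0]) cube([1713, 250, 2959]);


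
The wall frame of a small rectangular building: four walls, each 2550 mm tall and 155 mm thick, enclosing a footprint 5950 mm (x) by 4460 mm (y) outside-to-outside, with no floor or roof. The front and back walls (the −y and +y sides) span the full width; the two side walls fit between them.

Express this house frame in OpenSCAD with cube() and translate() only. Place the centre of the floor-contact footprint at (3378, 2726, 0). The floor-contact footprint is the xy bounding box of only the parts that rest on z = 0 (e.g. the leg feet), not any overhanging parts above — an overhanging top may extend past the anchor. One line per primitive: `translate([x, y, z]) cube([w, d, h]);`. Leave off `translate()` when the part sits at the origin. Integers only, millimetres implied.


translate([403, 496, 0]) cube([5950, 155, 2550]);
translate([403, 4801, 0]) cube([5950, 155, 2550]);
translate([403, 651, 0]) cube([155, 4150, 2550]);
translate([6198, 651, 0]) cube([155, 4150, 2550]);


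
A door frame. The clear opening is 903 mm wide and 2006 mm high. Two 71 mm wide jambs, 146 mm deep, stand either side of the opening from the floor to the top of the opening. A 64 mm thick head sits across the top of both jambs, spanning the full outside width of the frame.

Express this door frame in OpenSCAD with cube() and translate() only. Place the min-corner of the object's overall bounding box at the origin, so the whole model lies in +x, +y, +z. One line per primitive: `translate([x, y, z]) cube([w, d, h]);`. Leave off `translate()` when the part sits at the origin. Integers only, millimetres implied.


cube([71, 146, 2006]);
translate([974, 0, 0]) cube([71, 146, 2006]);
translate([0, 0, 2006]) cube([1045, 146, 64]);


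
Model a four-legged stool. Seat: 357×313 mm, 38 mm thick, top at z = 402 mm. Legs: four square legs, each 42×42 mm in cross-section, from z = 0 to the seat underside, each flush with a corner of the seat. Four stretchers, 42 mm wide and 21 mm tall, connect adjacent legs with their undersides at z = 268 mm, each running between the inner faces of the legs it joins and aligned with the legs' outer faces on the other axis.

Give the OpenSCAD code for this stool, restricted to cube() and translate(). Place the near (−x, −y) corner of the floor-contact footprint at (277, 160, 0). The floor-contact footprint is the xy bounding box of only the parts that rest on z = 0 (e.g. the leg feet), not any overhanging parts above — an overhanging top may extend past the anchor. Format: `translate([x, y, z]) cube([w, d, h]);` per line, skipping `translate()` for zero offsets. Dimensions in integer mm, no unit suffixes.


translate([277, 160, 364]) cube([357, 313, 38]);
translate([277, 160, 0]) cube([42, 42, 364]);
translate([592, 160, 0]) cube([42, 42, 364]);
translate([277, 431, 0]) cube([42, 42, 364]);
translate([592, 431, 0]) cube([42, 42, 364]);
translate([319, 160, 268]) cube([273, 42, 21]);
translate([319, 431, 268]) cube([273, 42, 21]);
translate([277, 202, 268]) cube([42, 229, 21]);
translate([592, 202, 268]) cube([42, 229, 21]);


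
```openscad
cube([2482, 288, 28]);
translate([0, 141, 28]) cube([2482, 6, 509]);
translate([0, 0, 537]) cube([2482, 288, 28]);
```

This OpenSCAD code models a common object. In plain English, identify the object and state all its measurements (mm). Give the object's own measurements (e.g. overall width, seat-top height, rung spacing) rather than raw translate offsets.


An I-beam lying along x, 2482 mm long. Overall section height 565 mm. Two flanges 288 mm wide (y) and 28 mm thick, one on the floor and one at the top; a web 6 mm thick runs between them, centred on the flange width.


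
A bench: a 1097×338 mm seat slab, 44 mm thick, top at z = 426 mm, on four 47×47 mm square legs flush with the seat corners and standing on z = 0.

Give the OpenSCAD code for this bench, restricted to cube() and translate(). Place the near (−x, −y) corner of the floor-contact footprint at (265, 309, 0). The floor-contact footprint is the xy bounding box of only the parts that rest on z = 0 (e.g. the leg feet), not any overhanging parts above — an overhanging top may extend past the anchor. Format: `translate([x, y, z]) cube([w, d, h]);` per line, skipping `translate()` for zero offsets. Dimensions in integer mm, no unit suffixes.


translate([265, 309, 382]) cube([1097, 338, 44]);
translate([265, 309, 0]) cube([47, 47, 382]);
translate([265, 600, 0]) cube([47, 47, 382]);
translate([1315, 309, 0]) cube([47, 47, 382]);
translate([1315, 600, 0]) cube([47, 47, 382]);


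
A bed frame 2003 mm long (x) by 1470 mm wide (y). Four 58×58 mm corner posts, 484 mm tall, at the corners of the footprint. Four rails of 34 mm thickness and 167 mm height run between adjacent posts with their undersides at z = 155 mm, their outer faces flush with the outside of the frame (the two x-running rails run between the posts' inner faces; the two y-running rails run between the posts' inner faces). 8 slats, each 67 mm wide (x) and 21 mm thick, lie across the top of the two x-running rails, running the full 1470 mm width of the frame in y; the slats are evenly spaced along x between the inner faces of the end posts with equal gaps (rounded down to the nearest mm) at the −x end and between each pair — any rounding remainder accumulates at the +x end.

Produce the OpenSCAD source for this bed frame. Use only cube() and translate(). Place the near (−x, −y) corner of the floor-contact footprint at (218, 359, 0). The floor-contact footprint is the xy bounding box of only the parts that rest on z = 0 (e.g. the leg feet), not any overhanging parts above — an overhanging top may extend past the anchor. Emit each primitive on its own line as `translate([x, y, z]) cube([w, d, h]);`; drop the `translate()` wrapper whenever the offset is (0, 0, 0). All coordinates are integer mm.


// slat z = rail_z + rail_h = 155 + 167 = 322
// slat gap = ⌊(1887 − 8·67) / 9⌋ = 150
translate([218, 359, 0]) cube([58, 58, 484]);
translate([218, 1771, 0]) cube([58, 58, 484]);
translate([2163, 359, 0]) cube([58, 58, 484]);
translate([2163, 1771, 0]) cube([58, 58, 484]);
translate([276, 359, 155]) cube([1887, 34, 167]);
translate([276, 1795, 155]) cube([1887, 34, 167]);
translate([218, 417, 155]) cube([34, 1354, 167]);
translate([2187, 417, 155]) cube([34, 1354, 167]);
translate([426, 359, 322]) cube([67, 1470, 21]);
translate([643, 359, 322]) cube([67, 1470, 21]);
translate([860, 359, 322]) cube([67, 1470, 21]);
translate([1077, 359, 322]) cube([67, 1470, 21]);
translate([1294, 359, 322]) cube([67, 1470, 21]);
translate([1511, 359, 322]) cube([67, 1470, 21]);
translate([1728, 359, 322]) cube([67, 1470, 21]);
translate([1945, 359, 322]) cube([67, 1470, 21]);


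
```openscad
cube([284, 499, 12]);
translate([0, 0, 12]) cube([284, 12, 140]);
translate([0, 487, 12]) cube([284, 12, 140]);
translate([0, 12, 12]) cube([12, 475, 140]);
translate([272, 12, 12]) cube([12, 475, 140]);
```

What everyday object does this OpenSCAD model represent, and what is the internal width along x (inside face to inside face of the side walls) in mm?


An open box. The internal width is 260 mm.

A 284×499 base slab with four walls standing on it — an open box. The base is 284 mm wide and the walls are 12 mm thick, so the internal width is 284 − 2 × 12 = 260 mm.


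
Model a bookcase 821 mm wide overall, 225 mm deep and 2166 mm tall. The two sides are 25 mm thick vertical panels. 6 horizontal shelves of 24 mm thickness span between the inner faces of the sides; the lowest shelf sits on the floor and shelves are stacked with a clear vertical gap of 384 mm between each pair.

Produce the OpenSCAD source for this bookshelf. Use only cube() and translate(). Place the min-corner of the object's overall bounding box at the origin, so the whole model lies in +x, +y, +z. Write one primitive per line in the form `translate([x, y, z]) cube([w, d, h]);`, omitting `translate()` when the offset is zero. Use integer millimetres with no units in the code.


cube([25, 225, 2166]);
translate([796, 0, 0]) cube([25, 225, 2166]);
translate([25, 0, 0]) cube([771, 225, 24]);
translate([25, 0, 408]) cube([771, 225, 24]);
translate([25, 0, 816]) cube([771, 225, 24]);
translate([25, 0, 1224]) cube([771, 225, 24]);
translate([25, 0, 1632]) cube([771, 225, 24]);
translate([25, 0, 2040]) cube([771, 225, 24]);
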